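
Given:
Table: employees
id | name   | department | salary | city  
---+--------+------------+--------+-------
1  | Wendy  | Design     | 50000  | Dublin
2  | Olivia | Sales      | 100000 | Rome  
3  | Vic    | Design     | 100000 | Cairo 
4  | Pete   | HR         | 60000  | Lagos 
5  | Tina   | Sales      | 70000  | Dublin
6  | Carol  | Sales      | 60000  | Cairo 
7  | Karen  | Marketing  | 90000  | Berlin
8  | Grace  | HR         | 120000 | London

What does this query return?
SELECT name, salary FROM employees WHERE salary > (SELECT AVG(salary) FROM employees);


Subquery: AVG(salary) = 81250.0
Filtering: salary > 81250.0
  Olivia (100000) -> MATCH
  Vic (100000) -> MATCH
  Karen (90000) -> MATCH
  Grace (120000) -> MATCH


4 rows:
Olivia, 100000
Vic, 100000
Karen, 90000
Grace, 120000


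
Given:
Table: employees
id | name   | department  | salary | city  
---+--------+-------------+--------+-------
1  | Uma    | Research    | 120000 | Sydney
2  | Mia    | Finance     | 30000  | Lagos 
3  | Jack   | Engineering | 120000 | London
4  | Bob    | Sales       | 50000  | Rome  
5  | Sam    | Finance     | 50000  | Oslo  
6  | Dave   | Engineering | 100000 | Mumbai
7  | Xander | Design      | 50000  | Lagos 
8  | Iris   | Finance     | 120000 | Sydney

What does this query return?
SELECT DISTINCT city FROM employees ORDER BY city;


All 'city' values (row order): Sydney, Lagos, London, Rome, Oslo, Mumbai, Lagos, Sydney
Removing duplicates leaves 6 unique value(s).

6 values:
Lagos
London
Mumbai
Oslo
Rome
Sydney


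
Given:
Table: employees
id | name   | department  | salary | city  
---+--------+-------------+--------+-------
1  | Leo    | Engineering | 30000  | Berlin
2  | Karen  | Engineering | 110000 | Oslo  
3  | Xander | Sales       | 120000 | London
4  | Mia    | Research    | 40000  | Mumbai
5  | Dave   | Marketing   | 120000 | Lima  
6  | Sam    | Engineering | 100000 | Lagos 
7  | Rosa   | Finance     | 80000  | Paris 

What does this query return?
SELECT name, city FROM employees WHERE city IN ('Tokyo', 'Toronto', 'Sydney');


Filtering: city IN ('Tokyo', 'Toronto', 'Sydney')
Matching: 0 rows

Empty result set (0 rows)


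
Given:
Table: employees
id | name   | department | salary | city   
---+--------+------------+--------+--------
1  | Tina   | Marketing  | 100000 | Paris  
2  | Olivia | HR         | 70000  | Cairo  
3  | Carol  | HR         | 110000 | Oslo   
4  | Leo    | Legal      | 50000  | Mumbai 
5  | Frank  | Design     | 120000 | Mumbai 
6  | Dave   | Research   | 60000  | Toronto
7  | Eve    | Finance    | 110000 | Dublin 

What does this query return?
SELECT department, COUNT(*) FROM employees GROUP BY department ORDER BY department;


Assigning each row to its department group:
  Tina -> Marketing
  Olivia -> HR
  Carol -> HR
  Leo -> Legal
  Frank -> Design
  Dave -> Research
  Eve -> Finance


6 groups:
Design, 1
Finance, 1
HR, 2
Legal, 1
Marketing, 1
Research, 1


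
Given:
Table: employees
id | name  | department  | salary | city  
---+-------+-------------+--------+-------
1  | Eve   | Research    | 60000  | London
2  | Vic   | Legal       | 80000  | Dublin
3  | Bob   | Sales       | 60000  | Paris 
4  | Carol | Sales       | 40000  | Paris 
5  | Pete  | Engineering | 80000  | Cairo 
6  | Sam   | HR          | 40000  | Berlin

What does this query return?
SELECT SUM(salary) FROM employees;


SUM(salary) = 60000 + 80000 + 60000 + 40000 + 80000 + 40000 = 360000

360000


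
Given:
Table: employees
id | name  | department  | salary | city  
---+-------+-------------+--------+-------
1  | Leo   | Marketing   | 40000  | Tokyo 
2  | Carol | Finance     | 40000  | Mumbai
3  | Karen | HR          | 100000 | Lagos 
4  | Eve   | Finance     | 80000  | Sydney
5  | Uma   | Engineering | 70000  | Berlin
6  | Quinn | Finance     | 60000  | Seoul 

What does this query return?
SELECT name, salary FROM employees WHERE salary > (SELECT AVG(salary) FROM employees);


Subquery: AVG(salary) = 65000.0
Filtering: salary > 65000.0
  Karen (100000) -> MATCH
  Eve (80000) -> MATCH
  Uma (70000) -> MATCH


3 rows:
Karen, 100000
Eve, 80000
Uma, 70000


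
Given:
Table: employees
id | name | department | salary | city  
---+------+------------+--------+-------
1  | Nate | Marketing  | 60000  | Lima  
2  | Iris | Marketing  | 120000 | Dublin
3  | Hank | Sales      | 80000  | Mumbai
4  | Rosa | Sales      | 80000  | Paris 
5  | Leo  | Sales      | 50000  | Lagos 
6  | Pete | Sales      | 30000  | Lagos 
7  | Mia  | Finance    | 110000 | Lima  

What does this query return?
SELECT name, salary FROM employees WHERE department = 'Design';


Filtering: department = 'Design'
Matching rows: 0

Empty result set (0 rows)


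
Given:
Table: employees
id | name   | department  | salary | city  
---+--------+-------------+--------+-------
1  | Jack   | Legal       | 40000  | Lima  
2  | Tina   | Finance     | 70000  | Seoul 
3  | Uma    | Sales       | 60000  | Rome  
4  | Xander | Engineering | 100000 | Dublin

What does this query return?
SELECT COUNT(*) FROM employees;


COUNT(*) counts all rows

4


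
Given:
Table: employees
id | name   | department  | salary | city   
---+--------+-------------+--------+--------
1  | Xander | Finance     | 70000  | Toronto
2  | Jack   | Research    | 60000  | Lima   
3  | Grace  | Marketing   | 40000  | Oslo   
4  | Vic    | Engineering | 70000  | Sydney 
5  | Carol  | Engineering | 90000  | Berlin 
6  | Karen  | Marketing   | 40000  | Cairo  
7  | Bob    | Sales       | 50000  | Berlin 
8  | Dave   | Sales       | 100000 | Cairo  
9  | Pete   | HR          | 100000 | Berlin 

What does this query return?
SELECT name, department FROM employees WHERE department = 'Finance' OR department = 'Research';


Filtering: department = 'Finance' OR 'Research'
Matching: 2 rows

2 rows:
Xander, Finance
Jack, Research


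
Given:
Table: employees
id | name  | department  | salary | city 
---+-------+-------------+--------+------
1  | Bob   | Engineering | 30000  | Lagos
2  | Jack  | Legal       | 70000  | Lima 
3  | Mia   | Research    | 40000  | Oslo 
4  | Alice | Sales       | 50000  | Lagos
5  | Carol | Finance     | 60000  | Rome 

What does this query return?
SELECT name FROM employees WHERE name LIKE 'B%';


LIKE 'B%' matches names starting with 'B'
Matching: 1

1 rows:
Bob


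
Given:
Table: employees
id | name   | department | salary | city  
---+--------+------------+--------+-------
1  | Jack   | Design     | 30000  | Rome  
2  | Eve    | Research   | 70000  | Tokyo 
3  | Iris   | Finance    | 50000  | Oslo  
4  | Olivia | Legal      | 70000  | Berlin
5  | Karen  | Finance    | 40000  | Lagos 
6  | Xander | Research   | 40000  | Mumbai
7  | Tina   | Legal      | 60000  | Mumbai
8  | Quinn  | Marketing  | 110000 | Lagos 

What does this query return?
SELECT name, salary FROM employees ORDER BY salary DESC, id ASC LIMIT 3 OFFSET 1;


Sort by salary DESC (id ASC tiebreak), then skip 1 and take 3
Rows 2 through 4

3 rows:
Eve, 70000
Olivia, 70000
Tina, 60000


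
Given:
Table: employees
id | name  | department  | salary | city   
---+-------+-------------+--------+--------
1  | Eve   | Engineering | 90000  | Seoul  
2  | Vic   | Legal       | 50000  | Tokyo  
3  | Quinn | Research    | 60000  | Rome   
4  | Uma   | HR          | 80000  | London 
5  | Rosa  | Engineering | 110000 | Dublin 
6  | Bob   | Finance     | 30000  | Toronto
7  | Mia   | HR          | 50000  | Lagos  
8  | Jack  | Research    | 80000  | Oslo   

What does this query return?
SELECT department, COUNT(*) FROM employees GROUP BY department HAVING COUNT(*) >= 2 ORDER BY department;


Groups with count >= 2:
  Engineering: 2 -> PASS
  HR: 2 -> PASS
  Research: 2 -> PASS
  Finance: 1 -> filtered out
  Legal: 1 -> filtered out


3 groups:
Engineering, 2
HR, 2
Research, 2


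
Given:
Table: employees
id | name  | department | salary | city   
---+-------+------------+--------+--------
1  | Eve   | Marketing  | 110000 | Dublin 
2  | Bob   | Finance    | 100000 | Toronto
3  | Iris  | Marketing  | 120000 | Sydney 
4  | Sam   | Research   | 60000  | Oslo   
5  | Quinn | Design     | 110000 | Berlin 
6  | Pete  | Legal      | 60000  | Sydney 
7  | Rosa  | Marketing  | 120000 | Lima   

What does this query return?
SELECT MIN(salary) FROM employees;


Salaries: 110000, 100000, 120000, 60000, 110000, 60000, 120000
MIN = 60000

60000


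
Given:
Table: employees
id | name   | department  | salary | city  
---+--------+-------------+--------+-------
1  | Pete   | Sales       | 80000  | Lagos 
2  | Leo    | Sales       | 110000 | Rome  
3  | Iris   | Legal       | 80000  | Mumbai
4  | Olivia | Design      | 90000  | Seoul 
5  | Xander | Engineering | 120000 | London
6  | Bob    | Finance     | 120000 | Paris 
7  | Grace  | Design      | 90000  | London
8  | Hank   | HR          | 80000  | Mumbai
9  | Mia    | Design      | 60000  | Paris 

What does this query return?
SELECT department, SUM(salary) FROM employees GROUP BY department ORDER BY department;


Summing salary within each department:
  Design: 90000 + 90000 + 60000 = 240000
  Engineering: 120000 = 120000
  Finance: 120000 = 120000
  HR: 80000 = 80000
  Legal: 80000 = 80000
  Sales: 80000 + 110000 = 190000


6 groups:
Design, 240000
Engineering, 120000
Finance, 120000
HR, 80000
Legal, 80000
Sales, 190000


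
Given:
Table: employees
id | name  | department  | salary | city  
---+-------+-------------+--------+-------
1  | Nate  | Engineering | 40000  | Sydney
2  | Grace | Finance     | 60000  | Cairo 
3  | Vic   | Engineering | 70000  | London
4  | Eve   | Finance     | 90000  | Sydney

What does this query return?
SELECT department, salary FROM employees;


Projecting columns: department, salary

4 rows:
Engineering, 40000
Finance, 60000
Engineering, 70000
Finance, 90000


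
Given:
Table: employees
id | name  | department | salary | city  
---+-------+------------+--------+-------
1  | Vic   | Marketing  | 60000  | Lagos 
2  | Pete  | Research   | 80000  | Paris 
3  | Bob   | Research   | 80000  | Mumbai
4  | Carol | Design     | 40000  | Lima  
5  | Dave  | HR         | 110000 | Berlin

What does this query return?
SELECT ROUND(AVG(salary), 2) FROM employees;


SUM(salary) = 370000
COUNT = 5
ROUND(AVG, 2) = ROUND(370000 / 5, 2) = 74000.0

74000.0


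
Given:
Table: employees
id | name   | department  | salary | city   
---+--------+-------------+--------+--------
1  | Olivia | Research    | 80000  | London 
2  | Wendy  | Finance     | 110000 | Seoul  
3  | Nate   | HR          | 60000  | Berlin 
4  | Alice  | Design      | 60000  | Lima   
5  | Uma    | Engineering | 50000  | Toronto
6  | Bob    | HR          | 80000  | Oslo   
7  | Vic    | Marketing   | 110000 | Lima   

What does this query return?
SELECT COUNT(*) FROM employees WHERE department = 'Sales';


Counting rows where department = 'Sales'


0


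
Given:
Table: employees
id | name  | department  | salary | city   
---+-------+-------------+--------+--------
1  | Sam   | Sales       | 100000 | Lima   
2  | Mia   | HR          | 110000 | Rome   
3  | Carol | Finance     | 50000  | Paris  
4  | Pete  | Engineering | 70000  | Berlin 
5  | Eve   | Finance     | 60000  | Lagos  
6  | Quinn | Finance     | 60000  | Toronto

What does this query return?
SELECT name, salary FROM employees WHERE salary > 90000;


Filtering: salary > 90000
Matching: 2 rows

2 rows:
Sam, 100000
Mia, 110000


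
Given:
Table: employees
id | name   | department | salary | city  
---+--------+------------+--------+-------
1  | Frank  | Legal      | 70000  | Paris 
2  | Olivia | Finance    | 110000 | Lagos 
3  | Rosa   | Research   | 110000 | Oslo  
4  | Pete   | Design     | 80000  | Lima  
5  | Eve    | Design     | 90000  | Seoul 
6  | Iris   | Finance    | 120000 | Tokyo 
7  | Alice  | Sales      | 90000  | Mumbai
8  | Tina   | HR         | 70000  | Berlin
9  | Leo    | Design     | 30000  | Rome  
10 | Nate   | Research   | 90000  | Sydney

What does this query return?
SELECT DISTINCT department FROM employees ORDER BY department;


All 'department' values (row order): Legal, Finance, Research, Design, Design, Finance, Sales, HR, Design, Research
Removing duplicates leaves 6 unique value(s).

6 values:
Design
Finance
HR
Legal
Research
Sales


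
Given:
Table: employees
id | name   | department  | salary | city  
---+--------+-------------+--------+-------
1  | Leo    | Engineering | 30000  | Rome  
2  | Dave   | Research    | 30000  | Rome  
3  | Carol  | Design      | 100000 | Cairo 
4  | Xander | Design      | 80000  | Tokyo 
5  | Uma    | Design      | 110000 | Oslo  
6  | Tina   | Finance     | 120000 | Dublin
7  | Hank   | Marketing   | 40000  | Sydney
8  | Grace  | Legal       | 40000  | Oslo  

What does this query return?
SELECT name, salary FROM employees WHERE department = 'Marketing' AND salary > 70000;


Filtering: department = 'Marketing' AND salary > 70000
Matching: 0 rows

Empty result set (0 rows)


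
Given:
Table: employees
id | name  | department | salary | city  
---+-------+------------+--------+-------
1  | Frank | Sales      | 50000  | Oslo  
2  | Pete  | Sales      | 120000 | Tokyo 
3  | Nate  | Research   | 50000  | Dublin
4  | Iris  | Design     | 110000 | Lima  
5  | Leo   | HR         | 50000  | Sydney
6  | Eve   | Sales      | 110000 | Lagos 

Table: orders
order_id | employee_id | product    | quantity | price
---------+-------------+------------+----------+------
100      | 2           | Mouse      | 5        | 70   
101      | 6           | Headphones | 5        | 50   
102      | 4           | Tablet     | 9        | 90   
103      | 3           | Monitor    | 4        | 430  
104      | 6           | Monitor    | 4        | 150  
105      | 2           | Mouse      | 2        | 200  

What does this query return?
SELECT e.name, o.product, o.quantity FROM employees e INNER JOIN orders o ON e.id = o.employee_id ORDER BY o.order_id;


Joining employees.id = orders.employee_id:
  employee Pete (id=2) -> order Mouse
  employee Eve (id=6) -> order Headphones
  employee Iris (id=4) -> order Tablet
  employee Nate (id=3) -> order Monitor
  employee Eve (id=6) -> order Monitor
  employee Pete (id=2) -> order Mouse


6 rows:
Pete, Mouse, 5
Eve, Headphones, 5
Iris, Tablet, 9
Nate, Monitor, 4
Eve, Monitor, 4
Pete, Mouse, 2


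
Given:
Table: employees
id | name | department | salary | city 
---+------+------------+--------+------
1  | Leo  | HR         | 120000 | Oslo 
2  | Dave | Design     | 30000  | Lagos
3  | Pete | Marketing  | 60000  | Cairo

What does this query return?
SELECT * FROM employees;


SELECT * returns all 3 rows with all columns

3 rows:
1, Leo, HR, 120000, Oslo
2, Dave, Design, 30000, Lagos
3, Pete, Marketing, 60000, Cairo


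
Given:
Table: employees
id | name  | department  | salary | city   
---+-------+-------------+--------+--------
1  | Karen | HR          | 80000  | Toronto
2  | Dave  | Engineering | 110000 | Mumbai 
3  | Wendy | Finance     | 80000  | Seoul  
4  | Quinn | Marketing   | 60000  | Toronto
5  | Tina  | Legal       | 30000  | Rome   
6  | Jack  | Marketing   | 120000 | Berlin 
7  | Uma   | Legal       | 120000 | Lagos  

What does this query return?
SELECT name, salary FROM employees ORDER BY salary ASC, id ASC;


Sorting by salary ASC, then id ASC for ties

7 rows:
Tina, 30000
Quinn, 60000
Karen, 80000
Wendy, 80000
Dave, 110000
Jack, 120000
Uma, 120000


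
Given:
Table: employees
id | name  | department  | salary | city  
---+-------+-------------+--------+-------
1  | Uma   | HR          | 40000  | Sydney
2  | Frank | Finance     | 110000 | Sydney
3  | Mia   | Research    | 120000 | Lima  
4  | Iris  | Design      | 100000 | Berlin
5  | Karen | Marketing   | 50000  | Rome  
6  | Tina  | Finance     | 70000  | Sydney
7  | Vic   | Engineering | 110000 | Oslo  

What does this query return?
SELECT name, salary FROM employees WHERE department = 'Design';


Filtering: department = 'Design'
Matching rows: 1

1 rows:
Iris, 100000


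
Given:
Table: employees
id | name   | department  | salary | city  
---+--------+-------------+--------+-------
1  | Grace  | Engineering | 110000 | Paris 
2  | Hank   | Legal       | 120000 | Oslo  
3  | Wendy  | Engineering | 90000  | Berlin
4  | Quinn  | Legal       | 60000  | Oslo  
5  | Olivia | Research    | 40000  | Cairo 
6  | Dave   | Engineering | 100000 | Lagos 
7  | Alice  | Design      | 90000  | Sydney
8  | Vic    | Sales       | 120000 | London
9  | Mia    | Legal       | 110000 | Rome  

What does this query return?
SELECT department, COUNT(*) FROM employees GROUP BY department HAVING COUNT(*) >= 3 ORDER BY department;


Groups with count >= 3:
  Engineering: 3 -> PASS
  Legal: 3 -> PASS
  Design: 1 -> filtered out
  Research: 1 -> filtered out
  Sales: 1 -> filtered out


2 groups:
Engineering, 3
Legal, 3


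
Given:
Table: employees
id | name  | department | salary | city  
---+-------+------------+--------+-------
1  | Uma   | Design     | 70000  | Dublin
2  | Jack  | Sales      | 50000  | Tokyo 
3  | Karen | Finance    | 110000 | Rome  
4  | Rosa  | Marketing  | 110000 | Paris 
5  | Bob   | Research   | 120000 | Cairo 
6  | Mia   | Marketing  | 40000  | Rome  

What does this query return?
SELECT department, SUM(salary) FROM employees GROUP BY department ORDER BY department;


Summing salary within each department:
  Design: 70000 = 70000
  Finance: 110000 = 110000
  Marketing: 110000 + 40000 = 150000
  Research: 120000 = 120000
  Sales: 50000 = 50000


5 groups:
Design, 70000
Finance, 110000
Marketing, 150000
Research, 120000
Sales, 50000


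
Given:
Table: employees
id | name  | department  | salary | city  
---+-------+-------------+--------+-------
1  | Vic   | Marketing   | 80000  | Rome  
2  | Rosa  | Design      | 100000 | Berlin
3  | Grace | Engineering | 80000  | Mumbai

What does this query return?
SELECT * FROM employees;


SELECT * returns all 3 rows with all columns

3 rows:
1, Vic, Marketing, 80000, Rome
2, Rosa, Design, 100000, Berlin
3, Grace, Engineering, 80000, Mumbai


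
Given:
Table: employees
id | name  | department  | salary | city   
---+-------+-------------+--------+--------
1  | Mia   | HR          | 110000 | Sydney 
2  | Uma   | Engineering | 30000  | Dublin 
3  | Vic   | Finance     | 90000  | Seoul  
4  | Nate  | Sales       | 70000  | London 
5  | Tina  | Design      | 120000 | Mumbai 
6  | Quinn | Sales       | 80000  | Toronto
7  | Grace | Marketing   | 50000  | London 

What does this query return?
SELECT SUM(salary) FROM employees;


SUM(salary) = 110000 + 30000 + 90000 + 70000 + 120000 + 80000 + 50000 = 550000

550000


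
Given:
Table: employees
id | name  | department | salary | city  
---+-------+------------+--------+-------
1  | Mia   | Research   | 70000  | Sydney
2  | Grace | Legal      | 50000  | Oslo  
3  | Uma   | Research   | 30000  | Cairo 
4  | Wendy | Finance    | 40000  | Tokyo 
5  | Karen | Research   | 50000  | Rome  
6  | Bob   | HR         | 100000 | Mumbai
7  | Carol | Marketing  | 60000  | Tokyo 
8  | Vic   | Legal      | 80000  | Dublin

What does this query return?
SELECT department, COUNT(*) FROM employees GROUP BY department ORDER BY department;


Assigning each row to its department group:
  Mia -> Research
  Grace -> Legal
  Uma -> Research
  Wendy -> Finance
  Karen -> Research
  Bob -> HR
  Carol -> Marketing
  Vic -> Legal


5 groups:
Finance, 1
HR, 1
Legal, 2
Marketing, 1
Research, 3


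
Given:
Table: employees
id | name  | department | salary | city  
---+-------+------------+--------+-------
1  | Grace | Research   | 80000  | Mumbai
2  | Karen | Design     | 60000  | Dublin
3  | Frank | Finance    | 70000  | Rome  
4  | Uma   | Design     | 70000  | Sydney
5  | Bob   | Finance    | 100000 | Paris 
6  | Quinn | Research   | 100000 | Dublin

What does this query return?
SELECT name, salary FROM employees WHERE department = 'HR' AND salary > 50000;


Filtering: department = 'HR' AND salary > 50000
Matching: 0 rows

Empty result set (0 rows)


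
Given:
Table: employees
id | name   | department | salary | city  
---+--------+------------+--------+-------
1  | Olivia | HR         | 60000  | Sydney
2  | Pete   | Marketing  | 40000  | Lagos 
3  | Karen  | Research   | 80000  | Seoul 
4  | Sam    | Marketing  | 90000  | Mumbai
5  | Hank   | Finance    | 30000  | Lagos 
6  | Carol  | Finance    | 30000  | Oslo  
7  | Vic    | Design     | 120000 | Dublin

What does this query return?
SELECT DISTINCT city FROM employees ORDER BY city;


All 'city' values (row order): Sydney, Lagos, Seoul, Mumbai, Lagos, Oslo, Dublin
Removing duplicates leaves 6 unique value(s).

6 values:
Dublin
Lagos
Mumbai
Oslo
Seoul
Sydney


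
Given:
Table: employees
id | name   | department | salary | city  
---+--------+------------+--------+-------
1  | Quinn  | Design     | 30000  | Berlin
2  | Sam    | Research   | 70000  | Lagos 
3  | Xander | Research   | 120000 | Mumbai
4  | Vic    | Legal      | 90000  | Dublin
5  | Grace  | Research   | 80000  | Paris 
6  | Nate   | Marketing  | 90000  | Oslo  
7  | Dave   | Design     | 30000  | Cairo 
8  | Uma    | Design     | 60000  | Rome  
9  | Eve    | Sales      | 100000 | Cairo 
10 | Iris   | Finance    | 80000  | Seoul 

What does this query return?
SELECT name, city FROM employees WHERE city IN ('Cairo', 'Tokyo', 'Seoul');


Filtering: city IN ('Cairo', 'Tokyo', 'Seoul')
Matching: 3 rows

3 rows:
Dave, Cairo
Eve, Cairo
Iris, Seoul


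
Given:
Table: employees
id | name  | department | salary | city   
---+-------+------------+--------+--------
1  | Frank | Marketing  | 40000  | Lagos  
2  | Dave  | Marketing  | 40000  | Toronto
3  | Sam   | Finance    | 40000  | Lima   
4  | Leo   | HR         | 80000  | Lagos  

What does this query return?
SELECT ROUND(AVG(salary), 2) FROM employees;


SUM(salary) = 200000
COUNT = 4
ROUND(AVG, 2) = ROUND(200000 / 4, 2) = 50000.0

50000.0


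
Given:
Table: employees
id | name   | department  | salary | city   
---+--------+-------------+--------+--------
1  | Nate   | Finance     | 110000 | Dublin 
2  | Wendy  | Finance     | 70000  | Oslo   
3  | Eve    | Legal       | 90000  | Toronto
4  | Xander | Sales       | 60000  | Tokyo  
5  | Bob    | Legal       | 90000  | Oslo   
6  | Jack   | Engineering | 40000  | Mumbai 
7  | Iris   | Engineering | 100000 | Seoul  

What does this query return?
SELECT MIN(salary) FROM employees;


Salaries: 110000, 70000, 90000, 60000, 90000, 40000, 100000
MIN = 40000

40000


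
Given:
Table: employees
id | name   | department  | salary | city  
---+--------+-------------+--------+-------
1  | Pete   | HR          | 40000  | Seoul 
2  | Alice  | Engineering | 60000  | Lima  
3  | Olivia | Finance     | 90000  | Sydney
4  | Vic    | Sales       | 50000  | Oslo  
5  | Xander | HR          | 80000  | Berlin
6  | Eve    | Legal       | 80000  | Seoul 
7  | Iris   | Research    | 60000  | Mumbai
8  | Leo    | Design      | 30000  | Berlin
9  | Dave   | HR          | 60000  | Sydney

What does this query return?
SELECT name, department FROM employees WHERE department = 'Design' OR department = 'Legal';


Filtering: department = 'Design' OR 'Legal'
Matching: 2 rows

2 rows:
Eve, Legal
Leo, Design


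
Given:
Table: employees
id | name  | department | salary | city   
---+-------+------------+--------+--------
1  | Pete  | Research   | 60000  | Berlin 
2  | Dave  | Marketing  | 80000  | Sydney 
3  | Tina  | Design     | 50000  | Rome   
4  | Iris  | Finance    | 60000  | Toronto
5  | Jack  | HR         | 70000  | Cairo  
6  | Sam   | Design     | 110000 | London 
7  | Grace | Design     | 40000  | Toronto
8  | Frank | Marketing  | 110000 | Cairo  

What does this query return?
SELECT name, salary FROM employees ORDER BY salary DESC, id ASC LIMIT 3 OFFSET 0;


Sort by salary DESC (id ASC tiebreak), then skip 0 and take 3
Rows 1 through 3

3 rows:
Sam, 110000
Frank, 110000
Dave, 80000


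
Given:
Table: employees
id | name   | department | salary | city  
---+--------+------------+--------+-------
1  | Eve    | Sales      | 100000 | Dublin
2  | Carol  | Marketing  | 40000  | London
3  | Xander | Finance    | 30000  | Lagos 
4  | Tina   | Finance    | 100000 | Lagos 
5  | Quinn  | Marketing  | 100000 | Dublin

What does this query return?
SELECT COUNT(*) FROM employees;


COUNT(*) counts all rows

5


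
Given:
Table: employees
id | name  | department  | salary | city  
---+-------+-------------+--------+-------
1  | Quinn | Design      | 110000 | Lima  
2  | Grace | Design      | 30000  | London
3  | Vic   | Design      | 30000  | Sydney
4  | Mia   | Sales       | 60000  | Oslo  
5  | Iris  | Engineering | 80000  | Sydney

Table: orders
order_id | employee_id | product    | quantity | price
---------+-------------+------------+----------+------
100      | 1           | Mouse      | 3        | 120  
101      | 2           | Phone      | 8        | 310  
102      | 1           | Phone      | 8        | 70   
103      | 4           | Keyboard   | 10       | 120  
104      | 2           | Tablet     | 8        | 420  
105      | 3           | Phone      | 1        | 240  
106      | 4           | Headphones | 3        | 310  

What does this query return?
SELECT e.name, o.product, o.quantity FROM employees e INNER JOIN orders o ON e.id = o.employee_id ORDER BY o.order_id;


Joining employees.id = orders.employee_id:
  employee Quinn (id=1) -> order Mouse
  employee Grace (id=2) -> order Phone
  employee Quinn (id=1) -> order Phone
  employee Mia (id=4) -> order Keyboard
  employee Grace (id=2) -> order Tablet
  employee Vic (id=3) -> order Phone
  employee Mia (id=4) -> order Headphones


7 rows:
Quinn, Mouse, 3
Grace, Phone, 8
Quinn, Phone, 8
Mia, Keyboard, 10
Grace, Tablet, 8
Vic, Phone, 1
Mia, Headphones, 3


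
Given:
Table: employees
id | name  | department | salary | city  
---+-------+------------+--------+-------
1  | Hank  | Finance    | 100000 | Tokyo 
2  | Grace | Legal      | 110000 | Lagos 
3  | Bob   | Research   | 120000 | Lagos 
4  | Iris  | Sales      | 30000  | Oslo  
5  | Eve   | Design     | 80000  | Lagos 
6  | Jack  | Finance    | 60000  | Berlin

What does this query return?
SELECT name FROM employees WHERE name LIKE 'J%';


LIKE 'J%' matches names starting with 'J'
Matching: 1

1 rows:
Jack


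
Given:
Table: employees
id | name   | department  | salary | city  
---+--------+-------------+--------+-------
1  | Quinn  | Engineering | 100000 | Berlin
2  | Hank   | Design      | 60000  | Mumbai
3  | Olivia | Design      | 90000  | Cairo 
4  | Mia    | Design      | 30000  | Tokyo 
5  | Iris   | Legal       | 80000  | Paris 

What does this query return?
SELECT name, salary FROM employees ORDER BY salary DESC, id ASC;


Sorting by salary DESC, then id ASC for ties

5 rows:
Quinn, 100000
Olivia, 90000
Iris, 80000
Hank, 60000
Mia, 30000


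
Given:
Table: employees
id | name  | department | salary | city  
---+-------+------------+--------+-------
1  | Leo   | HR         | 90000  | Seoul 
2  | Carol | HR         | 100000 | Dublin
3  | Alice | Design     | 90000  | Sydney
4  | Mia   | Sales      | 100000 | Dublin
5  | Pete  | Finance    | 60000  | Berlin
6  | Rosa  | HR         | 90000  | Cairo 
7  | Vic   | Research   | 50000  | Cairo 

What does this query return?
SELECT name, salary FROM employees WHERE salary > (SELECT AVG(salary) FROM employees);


Subquery: AVG(salary) = 82857.14
Filtering: salary > 82857.14
  Leo (90000) -> MATCH
  Carol (100000) -> MATCH
  Alice (90000) -> MATCH
  Mia (100000) -> MATCH
  Rosa (90000) -> MATCH


5 rows:
Leo, 90000
Carol, 100000
Alice, 90000
Mia, 100000
Rosa, 90000


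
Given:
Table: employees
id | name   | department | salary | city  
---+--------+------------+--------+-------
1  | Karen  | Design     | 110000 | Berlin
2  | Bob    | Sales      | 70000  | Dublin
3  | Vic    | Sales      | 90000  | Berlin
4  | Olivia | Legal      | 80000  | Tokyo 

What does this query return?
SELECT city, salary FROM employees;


Projecting columns: city, salary

4 rows:
Berlin, 110000
Dublin, 70000
Berlin, 90000
Tokyo, 80000


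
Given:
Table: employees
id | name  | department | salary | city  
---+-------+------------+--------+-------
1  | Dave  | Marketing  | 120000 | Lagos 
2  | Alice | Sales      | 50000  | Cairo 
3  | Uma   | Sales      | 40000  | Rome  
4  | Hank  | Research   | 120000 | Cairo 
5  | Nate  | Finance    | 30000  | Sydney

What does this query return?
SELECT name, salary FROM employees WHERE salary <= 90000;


Filtering: salary <= 90000
Matching: 3 rows

3 rows:
Alice, 50000
Uma, 40000
Nate, 30000


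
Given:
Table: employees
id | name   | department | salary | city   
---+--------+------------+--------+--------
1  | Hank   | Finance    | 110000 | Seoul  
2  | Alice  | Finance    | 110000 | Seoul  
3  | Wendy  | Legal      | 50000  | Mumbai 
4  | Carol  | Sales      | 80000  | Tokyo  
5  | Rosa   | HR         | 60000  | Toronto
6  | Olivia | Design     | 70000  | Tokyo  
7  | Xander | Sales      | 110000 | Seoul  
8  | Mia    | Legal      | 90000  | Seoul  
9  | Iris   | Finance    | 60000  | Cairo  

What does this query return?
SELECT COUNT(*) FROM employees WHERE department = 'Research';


Counting rows where department = 'Research'


0


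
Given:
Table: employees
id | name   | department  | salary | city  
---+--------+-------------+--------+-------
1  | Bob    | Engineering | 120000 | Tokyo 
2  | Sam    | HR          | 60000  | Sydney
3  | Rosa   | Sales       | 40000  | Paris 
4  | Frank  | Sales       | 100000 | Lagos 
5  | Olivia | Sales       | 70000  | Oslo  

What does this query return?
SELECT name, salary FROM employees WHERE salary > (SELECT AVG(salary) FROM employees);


Subquery: AVG(salary) = 78000.0
Filtering: salary > 78000.0
  Bob (120000) -> MATCH
  Frank (100000) -> MATCH


2 rows:
Bob, 120000
Frank, 100000


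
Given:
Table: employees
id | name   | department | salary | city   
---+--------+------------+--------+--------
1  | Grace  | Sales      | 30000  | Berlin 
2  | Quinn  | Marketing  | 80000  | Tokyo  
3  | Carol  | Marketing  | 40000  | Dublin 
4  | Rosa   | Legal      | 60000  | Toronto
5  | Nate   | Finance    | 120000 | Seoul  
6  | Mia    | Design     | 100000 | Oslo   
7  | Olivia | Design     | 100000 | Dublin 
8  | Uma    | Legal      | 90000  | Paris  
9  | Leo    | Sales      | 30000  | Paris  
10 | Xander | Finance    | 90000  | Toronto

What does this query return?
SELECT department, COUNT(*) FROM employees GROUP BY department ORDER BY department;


Assigning each row to its department group:
  Grace -> Sales
  Quinn -> Marketing
  Carol -> Marketing
  Rosa -> Legal
  Nate -> Finance
  Mia -> Design
  Olivia -> Design
  Uma -> Legal
  Leo -> Sales
  Xander -> Finance


5 groups:
Design, 2
Finance, 2
Legal, 2
Marketing, 2
Sales, 2


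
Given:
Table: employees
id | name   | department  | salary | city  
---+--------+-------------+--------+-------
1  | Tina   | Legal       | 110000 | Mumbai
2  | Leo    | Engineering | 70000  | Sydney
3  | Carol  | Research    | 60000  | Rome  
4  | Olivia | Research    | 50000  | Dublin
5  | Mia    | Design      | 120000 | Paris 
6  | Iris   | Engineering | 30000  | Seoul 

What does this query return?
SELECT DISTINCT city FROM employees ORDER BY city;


All 'city' values (row order): Mumbai, Sydney, Rome, Dublin, Paris, Seoul
Removing duplicates leaves 6 unique value(s).

6 values:
Dublin
Mumbai
Paris
Rome
Seoul
Sydney


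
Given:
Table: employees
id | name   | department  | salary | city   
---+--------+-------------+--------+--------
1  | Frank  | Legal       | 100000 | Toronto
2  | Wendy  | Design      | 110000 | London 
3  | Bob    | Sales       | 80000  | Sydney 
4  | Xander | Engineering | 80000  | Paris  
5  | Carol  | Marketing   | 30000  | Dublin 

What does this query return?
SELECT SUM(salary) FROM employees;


SUM(salary) = 100000 + 110000 + 80000 + 80000 + 30000 = 400000

400000


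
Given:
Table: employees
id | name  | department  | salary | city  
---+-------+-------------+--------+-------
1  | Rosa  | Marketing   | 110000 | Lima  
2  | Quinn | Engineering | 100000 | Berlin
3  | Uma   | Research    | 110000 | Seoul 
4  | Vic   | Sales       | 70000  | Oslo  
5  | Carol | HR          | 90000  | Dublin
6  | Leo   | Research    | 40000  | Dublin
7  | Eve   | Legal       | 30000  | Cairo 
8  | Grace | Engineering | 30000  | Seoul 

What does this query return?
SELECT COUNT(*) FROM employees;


COUNT(*) counts all rows

8


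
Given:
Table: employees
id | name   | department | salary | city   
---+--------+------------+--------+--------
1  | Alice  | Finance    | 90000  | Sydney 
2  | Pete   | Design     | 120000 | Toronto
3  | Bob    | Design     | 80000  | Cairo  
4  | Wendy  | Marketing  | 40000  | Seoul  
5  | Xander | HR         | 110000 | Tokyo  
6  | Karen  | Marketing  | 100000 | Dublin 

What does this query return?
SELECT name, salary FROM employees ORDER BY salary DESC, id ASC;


Sorting by salary DESC, then id ASC for ties

6 rows:
Pete, 120000
Xander, 110000
Karen, 100000
Alice, 90000
Bob, 80000
Wendy, 40000


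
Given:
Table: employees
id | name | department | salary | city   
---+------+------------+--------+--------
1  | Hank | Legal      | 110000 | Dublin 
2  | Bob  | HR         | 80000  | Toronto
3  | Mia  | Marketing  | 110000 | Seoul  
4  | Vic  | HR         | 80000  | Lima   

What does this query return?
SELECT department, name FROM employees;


Projecting columns: department, name

4 rows:
Legal, Hank
HR, Bob
Marketing, Mia
HR, Vic


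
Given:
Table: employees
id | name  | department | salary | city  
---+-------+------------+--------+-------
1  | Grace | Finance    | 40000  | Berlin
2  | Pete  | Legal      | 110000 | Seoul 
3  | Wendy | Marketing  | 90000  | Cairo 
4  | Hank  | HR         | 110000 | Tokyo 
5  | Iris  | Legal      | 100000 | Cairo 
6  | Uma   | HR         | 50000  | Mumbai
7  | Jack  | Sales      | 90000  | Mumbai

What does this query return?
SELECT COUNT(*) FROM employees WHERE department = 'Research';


Counting rows where department = 'Research'


0


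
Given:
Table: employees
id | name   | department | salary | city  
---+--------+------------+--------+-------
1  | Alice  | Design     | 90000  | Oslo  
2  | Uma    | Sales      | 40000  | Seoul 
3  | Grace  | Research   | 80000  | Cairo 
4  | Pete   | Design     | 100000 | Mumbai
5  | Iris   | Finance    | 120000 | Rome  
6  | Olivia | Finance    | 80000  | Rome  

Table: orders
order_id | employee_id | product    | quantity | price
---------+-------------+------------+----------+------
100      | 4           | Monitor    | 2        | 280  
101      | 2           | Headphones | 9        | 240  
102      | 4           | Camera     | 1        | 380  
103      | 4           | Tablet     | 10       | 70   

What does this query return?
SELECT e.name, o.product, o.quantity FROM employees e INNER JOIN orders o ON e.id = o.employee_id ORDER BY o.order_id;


Joining employees.id = orders.employee_id:
  employee Pete (id=4) -> order Monitor
  employee Uma (id=2) -> order Headphones
  employee Pete (id=4) -> order Camera
  employee Pete (id=4) -> order Tablet


4 rows:
Pete, Monitor, 2
Uma, Headphones, 9
Pete, Camera, 1
Pete, Tablet, 10


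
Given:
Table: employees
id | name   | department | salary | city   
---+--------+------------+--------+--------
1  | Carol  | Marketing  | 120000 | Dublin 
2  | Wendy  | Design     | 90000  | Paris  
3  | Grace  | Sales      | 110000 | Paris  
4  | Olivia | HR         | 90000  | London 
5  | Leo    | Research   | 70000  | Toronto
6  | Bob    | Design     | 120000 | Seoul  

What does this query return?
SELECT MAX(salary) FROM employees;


Salaries: 120000, 90000, 110000, 90000, 70000, 120000
MAX = 120000

120000


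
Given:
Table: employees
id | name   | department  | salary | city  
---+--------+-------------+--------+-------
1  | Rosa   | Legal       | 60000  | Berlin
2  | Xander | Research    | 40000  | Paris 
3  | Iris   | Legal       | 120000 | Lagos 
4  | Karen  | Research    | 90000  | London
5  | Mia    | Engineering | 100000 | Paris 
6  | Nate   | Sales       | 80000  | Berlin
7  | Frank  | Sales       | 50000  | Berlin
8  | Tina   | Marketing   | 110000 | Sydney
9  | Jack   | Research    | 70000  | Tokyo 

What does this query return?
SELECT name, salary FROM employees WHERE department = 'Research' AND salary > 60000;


Filtering: department = 'Research' AND salary > 60000
Matching: 2 rows

2 rows:
Karen, 90000
Jack, 70000


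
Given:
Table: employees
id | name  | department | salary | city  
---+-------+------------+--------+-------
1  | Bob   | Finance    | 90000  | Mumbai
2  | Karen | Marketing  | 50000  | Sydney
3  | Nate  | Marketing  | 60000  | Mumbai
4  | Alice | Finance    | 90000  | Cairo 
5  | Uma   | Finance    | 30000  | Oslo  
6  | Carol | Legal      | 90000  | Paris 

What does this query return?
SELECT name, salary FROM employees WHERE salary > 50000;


Filtering: salary > 50000
Matching: 4 rows

4 rows:
Bob, 90000
Nate, 60000
Alice, 90000
Carol, 90000


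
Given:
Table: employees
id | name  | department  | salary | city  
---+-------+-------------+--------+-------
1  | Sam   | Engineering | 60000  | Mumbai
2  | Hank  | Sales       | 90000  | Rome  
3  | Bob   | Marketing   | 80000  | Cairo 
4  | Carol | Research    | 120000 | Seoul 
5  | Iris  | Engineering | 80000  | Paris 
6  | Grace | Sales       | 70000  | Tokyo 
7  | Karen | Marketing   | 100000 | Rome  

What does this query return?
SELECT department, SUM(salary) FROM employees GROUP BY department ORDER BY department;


Summing salary within each department:
  Engineering: 60000 + 80000 = 140000
  Marketing: 80000 + 100000 = 180000
  Research: 120000 = 120000
  Sales: 90000 + 70000 = 160000


4 groups:
Engineering, 140000
Marketing, 180000
Research, 120000
Sales, 160000


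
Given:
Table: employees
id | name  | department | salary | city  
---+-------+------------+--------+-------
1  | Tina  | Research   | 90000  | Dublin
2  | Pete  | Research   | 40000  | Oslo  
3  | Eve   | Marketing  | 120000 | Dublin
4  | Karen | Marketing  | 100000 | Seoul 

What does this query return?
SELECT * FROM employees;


SELECT * returns all 4 rows with all columns

4 rows:
1, Tina, Research, 90000, Dublin
2, Pete, Research, 40000, Oslo
3, Eve, Marketing, 120000, Dublin
4, Karen, Marketing, 100000, Seoul


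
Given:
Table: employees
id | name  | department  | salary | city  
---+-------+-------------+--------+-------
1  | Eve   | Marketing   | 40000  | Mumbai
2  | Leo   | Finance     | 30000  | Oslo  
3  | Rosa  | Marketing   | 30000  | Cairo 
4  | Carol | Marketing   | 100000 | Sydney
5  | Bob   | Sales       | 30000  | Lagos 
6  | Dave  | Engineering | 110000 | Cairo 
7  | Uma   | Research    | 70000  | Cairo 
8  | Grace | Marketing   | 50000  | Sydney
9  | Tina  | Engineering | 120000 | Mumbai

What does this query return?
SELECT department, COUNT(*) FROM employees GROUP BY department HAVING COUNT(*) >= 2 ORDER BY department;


Groups with count >= 2:
  Engineering: 2 -> PASS
  Marketing: 4 -> PASS
  Finance: 1 -> filtered out
  Research: 1 -> filtered out
  Sales: 1 -> filtered out


2 groups:
Engineering, 2
Marketing, 4


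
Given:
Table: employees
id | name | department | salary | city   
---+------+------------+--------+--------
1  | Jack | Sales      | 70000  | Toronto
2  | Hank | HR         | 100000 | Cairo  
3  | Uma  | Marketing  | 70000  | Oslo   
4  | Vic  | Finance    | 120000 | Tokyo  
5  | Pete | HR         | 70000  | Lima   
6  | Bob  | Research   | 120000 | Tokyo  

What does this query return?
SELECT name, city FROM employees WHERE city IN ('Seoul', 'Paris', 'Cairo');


Filtering: city IN ('Seoul', 'Paris', 'Cairo')
Matching: 1 rows

1 rows:
Hank, Cairo


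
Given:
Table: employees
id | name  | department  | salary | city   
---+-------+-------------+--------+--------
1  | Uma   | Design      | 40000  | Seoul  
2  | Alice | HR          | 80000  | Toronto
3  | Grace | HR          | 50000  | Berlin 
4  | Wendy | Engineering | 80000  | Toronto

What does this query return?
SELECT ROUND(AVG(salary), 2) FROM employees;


SUM(salary) = 250000
COUNT = 4
ROUND(AVG, 2) = ROUND(250000 / 4, 2) = 62500.0

62500.0


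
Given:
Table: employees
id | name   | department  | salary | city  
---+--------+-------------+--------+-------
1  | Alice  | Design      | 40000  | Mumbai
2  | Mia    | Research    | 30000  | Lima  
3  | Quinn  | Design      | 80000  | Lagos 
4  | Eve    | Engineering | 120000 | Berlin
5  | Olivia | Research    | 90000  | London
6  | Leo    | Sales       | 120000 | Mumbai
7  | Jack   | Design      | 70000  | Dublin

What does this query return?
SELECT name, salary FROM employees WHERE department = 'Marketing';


Filtering: department = 'Marketing'
Matching rows: 0

Empty result set (0 rows)
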